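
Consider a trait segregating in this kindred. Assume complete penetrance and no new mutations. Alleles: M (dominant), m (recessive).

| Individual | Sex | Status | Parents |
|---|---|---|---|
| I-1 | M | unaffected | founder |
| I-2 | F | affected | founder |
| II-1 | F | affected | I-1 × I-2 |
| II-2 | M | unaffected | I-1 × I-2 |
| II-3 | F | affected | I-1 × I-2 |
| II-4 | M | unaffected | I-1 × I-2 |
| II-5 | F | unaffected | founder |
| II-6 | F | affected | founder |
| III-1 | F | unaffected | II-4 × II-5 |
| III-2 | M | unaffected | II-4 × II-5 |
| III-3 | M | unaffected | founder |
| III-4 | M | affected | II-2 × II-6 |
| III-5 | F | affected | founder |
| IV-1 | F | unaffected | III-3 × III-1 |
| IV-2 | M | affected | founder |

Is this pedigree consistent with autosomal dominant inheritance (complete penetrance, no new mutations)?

Yes

A consistent assignment under autosomal dominant exists: I-1 mm, I-2 Mm, II-1 Mm, II-2 mm, II-3 Mm, II-4 mm, II-5 mm, II-6 MM, III-1 mm, III-2 mm, III-3 mm, III-4 Mm, III-5 MM, IV-1 mm, IV-2 MM.
In this assignment every recorded phenotype matches its genotype and every non-founder's genotype is obtainable from its parents' genotypes, so the pedigree is consistent.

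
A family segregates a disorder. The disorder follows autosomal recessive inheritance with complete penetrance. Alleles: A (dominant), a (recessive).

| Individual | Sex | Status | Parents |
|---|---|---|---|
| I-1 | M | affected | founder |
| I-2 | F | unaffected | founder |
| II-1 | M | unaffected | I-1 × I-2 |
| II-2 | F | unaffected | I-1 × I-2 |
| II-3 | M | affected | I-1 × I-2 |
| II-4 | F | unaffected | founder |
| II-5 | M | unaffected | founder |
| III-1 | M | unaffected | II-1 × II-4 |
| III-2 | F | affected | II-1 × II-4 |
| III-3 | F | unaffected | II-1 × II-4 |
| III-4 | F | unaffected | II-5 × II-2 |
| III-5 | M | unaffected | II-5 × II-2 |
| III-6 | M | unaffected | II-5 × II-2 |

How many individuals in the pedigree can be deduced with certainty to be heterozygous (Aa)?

Obligate heterozygotes: I-2 is unaffected so carries A and passed a to II-3 (aa), so I-2 is Aa; II-1 is unaffected so carries A and received a from I-1 (aa), so II-1 is Aa; II-2 is unaffected so carries A and received a from I-1 (aa), so II-2 is Aa; II-4 is unaffected so carries A and passed a to III-2 (aa), so II-4 is Aa.
Every other individual is either homozygous by phenotype or has at least one consistent homozygous assignment, so the count is 4.

4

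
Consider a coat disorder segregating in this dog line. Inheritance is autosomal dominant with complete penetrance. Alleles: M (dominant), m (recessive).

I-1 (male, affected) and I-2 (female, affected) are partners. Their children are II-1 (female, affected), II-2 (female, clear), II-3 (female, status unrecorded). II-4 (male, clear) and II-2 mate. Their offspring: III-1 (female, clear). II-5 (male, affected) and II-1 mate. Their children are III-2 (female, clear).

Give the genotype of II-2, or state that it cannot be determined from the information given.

II-2 is clear, so II-2 is mm.

mm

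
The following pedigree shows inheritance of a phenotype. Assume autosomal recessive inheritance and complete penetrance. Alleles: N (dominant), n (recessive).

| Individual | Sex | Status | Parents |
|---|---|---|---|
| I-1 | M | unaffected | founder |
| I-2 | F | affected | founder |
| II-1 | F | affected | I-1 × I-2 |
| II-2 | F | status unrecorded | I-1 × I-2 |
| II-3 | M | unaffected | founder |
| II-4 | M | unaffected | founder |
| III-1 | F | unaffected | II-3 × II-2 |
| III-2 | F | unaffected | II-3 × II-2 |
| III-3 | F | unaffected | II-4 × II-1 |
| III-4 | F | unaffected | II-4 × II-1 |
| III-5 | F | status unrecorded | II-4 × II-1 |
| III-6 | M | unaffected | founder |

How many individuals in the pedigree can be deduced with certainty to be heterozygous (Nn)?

Obligate heterozygotes: I-1 is unaffected so carries N and passed n to II-1 (nn), so I-1 is Nn; III-3 is unaffected so carries N and received n from II-1 (nn), so III-3 is Nn; III-4 is unaffected so carries N and received n from II-1 (nn), so III-4 is Nn.
Every other individual is either homozygous by phenotype or has at least one consistent homozygous assignment, so the count is 3.

3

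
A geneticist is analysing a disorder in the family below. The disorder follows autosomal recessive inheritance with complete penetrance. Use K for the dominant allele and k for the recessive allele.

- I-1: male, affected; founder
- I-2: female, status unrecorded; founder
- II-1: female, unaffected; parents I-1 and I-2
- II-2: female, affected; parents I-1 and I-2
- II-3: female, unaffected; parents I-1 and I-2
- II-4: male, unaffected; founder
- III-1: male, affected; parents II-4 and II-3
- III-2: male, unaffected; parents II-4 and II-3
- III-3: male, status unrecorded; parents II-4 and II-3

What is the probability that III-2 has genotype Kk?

2/3

II-4 is unaffected so carries K and passed k to III-1 (kk), so II-4 is Kk.
II-3 is unaffected so carries K and received k from I-1 (kk), so II-3 is Kk.
Their cross gives offspring ratios 1/4 KK : 1/2 Kk : 1/4 kk. Conditioning on III-2 being unaffected, P(Kk) = 1/2 / 3/4 = 2/3.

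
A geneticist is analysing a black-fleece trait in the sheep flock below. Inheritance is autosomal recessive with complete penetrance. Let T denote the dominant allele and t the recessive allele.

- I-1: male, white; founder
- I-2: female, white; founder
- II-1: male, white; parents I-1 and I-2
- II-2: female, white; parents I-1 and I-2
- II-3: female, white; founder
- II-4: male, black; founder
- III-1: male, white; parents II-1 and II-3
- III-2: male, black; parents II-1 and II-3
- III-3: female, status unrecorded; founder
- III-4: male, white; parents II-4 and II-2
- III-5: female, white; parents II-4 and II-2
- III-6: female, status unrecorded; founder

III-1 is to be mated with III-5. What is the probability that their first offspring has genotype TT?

II-1 is white so carries T and passed t to III-2 (tt), so II-1 is Tt.
II-3 is white so carries T and passed t to III-2 (tt), so II-3 is Tt.
III-1 is a white offspring of II-1 (Tt) × II-3 (Tt), whose cross gives 1/4 TT : 1/2 Tt : 1/4 tt; conditioning on being white, III-1 is TT with probability 1/3, Tt with probability 2/3.
III-5 is white so carries T and received t from II-4 (tt), so III-5 is Tt.
Summing over parental genotype combinations, P(offspring has genotype TT) = 1/3·1/2 + 2/3·1/4 = 1/3.

1/3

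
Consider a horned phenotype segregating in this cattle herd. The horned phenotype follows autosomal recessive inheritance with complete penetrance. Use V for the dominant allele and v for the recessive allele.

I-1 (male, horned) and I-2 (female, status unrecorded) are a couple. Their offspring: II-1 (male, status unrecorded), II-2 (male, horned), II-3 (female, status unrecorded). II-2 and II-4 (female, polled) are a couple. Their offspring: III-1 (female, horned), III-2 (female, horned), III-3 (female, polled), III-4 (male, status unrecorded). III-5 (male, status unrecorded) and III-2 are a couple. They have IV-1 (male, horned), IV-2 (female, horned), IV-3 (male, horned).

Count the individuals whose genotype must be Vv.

Obligate heterozygotes: II-4 is polled so carries V and passed v to III-1 (vv), so II-4 is Vv; III-3 is polled so carries V and received v from II-2 (vv), so III-3 is Vv.
Every other individual is either homozygous by phenotype or has at least one consistent homozygous assignment, so the count is 2.

2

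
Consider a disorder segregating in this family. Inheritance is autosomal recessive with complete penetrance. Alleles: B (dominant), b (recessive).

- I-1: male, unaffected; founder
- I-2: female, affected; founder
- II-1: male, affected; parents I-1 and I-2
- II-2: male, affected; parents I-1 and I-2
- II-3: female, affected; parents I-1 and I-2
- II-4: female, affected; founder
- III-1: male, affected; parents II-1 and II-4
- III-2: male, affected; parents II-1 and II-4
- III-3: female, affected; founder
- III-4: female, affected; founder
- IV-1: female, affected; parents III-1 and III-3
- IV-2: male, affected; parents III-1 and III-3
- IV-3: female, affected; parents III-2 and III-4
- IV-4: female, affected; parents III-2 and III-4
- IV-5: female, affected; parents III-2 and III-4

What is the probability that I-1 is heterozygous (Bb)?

1

I-1 is unaffected so carries B and passed b to II-1 (bb), so I-1 is Bb, giving P(Bb) = 1.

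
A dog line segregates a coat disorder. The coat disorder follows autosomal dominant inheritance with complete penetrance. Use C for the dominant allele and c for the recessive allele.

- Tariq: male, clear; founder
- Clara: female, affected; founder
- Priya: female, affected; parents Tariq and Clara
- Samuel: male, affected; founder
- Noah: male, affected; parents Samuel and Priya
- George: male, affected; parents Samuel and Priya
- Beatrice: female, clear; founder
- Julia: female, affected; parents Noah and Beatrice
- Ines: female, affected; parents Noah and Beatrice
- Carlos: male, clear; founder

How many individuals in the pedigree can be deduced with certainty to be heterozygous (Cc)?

Obligate heterozygotes: Priya is affected so carries C and received c from Tariq (cc), so Priya is Cc; Julia is affected so carries C and received c from Beatrice (cc), so Julia is Cc; Ines is affected so carries C and received c from Beatrice (cc), so Ines is Cc.
Every other individual is either homozygous by phenotype or has at least one consistent homozygous assignment, so the count is 3.

3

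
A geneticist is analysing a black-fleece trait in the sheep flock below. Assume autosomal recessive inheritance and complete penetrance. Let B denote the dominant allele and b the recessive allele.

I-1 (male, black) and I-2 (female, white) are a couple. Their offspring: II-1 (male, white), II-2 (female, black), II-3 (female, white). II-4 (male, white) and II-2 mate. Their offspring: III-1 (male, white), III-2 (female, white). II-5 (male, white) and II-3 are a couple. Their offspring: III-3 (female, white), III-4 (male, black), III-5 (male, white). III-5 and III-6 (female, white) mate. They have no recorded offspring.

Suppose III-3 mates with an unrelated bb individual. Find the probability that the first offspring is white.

2/3

II-5 is white so carries B and passed b to III-4 (bb), so II-5 is Bb.
II-3 is white so carries B and received b from I-1 (bb), so II-3 is Bb.
III-3 is a white offspring of II-5 (Bb) × II-3 (Bb), whose cross gives 1/4 BB : 1/2 Bb : 1/4 bb; conditioning on being white, III-3 is BB with probability 1/3, Bb with probability 2/3.
Summing over parental genotype combinations, P(offspring is white) = 1/3·1 + 2/3·1/2 = 2/3.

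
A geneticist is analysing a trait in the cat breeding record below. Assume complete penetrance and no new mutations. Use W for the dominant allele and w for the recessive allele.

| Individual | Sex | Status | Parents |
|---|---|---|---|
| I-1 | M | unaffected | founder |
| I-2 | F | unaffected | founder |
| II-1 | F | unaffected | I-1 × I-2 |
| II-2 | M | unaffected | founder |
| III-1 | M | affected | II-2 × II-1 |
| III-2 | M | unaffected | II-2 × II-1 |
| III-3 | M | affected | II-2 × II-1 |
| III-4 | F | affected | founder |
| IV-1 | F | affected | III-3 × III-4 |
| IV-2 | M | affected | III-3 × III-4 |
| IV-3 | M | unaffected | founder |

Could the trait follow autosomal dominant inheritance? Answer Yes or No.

Under autosomal dominant, III-1 (affected, male) cannot arise from II-2 (unaffected) × II-1 (unaffected).

No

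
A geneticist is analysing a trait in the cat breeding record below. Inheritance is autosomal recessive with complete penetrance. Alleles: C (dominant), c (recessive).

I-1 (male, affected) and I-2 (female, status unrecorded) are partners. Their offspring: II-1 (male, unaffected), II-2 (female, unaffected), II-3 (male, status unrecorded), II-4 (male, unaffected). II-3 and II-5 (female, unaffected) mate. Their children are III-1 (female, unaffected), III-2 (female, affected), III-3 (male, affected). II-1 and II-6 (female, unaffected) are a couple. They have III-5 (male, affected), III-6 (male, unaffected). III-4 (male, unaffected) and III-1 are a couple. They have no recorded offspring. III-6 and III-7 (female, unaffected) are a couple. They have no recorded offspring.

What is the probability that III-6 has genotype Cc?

II-1 is unaffected so carries C and received c from I-1 (cc), so II-1 is Cc.
II-6 is unaffected so carries C and passed c to III-5 (cc), so II-6 is Cc.
Their cross gives offspring ratios 1/4 CC : 1/2 Cc : 1/4 cc. Conditioning on III-6 being unaffected, P(Cc) = 1/2 / 3/4 = 2/3.

2/3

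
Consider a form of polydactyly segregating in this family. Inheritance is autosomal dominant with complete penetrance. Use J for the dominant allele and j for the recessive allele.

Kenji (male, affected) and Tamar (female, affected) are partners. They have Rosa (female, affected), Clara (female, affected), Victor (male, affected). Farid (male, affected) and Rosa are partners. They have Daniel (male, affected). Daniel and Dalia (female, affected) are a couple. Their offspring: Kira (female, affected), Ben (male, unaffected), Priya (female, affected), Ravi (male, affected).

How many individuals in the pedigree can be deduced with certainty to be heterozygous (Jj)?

2

Obligate heterozygotes: Daniel is affected so carries J and passed j to Ben (jj), so Daniel is Jj; Dalia is affected so carries J and passed j to Ben (jj), so Dalia is Jj.
Every other individual is either homozygous by phenotype or has at least one consistent homozygous assignment, so the count is 2.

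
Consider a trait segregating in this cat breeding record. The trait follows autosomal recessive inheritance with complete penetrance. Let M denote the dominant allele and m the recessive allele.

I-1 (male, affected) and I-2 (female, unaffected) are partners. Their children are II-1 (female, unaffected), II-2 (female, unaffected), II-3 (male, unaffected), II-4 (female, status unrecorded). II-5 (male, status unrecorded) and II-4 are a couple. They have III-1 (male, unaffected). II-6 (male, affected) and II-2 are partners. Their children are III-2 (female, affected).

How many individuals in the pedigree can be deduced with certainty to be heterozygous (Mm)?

Obligate heterozygotes: II-1 is unaffected so carries M and received m from I-1 (mm), so II-1 is Mm; II-2 is unaffected so carries M and received m from I-1 (mm), so II-2 is Mm; II-3 is unaffected so carries M and received m from I-1 (mm), so II-3 is Mm.
Every other individual is either homozygous by phenotype or has at least one consistent homozygous assignment, so the count is 3.

3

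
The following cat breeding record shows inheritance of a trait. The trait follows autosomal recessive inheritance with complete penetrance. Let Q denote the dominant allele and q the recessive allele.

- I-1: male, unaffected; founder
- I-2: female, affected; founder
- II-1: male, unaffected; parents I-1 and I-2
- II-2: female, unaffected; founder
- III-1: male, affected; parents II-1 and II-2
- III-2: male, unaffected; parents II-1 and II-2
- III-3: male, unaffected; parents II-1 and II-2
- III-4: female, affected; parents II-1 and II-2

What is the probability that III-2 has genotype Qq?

2/3

II-1 is unaffected so carries Q and received q from I-2 (qq), so II-1 is Qq.
II-2 is unaffected so carries Q and passed q to III-1 (qq), so II-2 is Qq.
Their cross gives offspring ratios 1/4 QQ : 1/2 Qq : 1/4 qq. Conditioning on III-2 being unaffected, P(Qq) = 1/2 / 3/4 = 2/3.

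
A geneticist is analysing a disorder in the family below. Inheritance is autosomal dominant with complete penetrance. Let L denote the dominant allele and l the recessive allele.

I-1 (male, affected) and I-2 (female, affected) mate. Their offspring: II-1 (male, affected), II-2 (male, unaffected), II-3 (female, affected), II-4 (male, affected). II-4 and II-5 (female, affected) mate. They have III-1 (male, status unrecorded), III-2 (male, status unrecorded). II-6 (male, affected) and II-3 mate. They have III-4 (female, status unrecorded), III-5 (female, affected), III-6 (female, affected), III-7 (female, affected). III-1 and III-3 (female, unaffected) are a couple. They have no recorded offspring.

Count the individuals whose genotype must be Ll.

Obligate heterozygotes: I-1 is affected so carries L and passed l to II-2 (ll), so I-1 is Ll; I-2 is affected so carries L and passed l to II-2 (ll), so I-2 is Ll.
Every other individual is either homozygous by phenotype or has at least one consistent homozygous assignment, so the count is 2.

2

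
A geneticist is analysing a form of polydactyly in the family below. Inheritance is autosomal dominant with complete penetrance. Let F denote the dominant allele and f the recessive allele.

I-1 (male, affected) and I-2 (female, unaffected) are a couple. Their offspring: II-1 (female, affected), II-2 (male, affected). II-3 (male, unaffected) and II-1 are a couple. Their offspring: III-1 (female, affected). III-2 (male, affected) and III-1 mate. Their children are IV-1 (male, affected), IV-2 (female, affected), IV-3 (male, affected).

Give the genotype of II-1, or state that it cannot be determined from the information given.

From phenotype alone, II-1 is FF or Ff.
II-1 is affected so carries F and received f from I-2 (ff), so II-1 is Ff.

Ff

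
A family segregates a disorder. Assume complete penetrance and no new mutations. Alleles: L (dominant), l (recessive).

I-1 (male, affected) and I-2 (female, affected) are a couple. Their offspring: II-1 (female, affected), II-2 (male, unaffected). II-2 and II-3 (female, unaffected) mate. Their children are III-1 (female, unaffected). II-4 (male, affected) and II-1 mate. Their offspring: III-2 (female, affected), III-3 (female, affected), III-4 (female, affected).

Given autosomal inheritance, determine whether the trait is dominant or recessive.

dominant

I-1 and I-2 are both affected yet have an unaffected child II-2. Under a recessive model two affected parents are homozygous and every child would be affected, so the trait cannot be recessive.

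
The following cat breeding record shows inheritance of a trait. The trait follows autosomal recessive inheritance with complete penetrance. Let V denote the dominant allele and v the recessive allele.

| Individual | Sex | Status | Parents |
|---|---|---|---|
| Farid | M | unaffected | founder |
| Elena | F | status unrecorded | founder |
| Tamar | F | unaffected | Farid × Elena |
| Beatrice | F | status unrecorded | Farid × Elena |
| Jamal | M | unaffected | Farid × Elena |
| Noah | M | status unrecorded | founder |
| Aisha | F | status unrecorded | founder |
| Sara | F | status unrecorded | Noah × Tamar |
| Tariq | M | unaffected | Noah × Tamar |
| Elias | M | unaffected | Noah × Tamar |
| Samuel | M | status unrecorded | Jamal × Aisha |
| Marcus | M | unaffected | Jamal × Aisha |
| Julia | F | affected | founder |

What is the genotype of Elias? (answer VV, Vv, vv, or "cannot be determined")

Elias's phenotype allows VV or Vv, and no parent or child forces a single allele at both positions; consistent genotype assignments exist with Elias as VV or Vv.

cannot be determined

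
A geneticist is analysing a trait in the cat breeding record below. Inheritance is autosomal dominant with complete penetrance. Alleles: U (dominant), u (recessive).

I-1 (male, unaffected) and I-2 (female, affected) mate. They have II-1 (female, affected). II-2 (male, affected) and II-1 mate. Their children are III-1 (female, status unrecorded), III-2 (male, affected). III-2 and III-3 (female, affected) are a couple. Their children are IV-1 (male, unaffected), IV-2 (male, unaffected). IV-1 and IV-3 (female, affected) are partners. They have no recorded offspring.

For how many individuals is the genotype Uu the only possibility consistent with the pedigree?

Obligate heterozygotes: II-1 is affected so carries U and received u from I-1 (uu), so II-1 is Uu; III-2 is affected so carries U and passed u to IV-1 (uu), so III-2 is Uu; III-3 is affected so carries U and passed u to IV-1 (uu), so III-3 is Uu.
Every other individual is either homozygous by phenotype or has at least one consistent homozygous assignment, so the count is 3.

3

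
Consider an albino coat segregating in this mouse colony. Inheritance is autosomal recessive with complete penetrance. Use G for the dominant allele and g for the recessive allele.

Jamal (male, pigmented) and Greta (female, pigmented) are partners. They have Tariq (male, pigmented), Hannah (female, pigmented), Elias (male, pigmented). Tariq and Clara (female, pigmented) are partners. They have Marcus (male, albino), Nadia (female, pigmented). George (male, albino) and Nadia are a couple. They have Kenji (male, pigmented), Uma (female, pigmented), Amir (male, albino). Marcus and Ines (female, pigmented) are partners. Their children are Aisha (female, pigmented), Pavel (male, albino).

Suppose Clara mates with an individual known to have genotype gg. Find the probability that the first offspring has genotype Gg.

Clara is pigmented so carries G and passed g to Marcus (gg), so Clara is Gg.
The cross gives 1/2 Gg : 1/2 gg, so P(offspring has genotype Gg) = 1/2.

1/2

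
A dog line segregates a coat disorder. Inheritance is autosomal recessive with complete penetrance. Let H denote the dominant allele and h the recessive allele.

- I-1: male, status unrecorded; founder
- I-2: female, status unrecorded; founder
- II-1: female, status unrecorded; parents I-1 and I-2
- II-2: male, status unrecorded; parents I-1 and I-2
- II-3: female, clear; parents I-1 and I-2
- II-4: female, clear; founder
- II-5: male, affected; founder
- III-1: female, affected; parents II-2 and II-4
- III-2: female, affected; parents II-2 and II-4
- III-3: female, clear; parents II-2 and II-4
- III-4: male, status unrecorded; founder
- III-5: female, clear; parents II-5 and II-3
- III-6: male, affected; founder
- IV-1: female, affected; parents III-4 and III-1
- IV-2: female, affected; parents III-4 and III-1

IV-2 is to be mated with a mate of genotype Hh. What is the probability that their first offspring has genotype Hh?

1/2

IV-2 is affected, so IV-2 is hh.
The cross gives 1/2 Hh : 1/2 hh, so P(offspring has genotype Hh) = 1/2.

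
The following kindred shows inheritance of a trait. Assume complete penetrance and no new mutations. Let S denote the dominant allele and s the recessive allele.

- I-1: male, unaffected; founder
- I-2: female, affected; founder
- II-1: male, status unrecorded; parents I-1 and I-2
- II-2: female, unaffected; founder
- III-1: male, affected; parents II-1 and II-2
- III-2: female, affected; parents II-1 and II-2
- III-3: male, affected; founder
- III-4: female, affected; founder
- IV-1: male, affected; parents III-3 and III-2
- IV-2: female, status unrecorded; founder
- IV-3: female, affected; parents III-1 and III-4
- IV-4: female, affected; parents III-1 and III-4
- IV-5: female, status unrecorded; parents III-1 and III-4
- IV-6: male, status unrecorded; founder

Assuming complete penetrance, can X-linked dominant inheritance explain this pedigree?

Under X-linked dominant, III-1 (affected, male) cannot arise from II-1 (unrecorded) × II-2 (unaffected).

No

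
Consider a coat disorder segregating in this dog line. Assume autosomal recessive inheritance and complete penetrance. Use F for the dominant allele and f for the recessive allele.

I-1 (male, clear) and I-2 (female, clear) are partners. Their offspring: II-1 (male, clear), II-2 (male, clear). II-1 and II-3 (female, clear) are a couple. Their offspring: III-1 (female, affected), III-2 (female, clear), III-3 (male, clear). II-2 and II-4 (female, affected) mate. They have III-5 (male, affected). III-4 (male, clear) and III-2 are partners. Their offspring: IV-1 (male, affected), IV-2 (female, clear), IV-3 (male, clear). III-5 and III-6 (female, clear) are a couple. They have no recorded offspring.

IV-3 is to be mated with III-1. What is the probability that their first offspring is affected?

1/3

III-4 is clear so carries F and passed f to IV-1 (ff), so III-4 is Ff.
III-2 is clear so carries F and passed f to IV-1 (ff), so III-2 is Ff.
IV-3 is a clear offspring of III-4 (Ff) × III-2 (Ff), whose cross gives 1/4 FF : 1/2 Ff : 1/4 ff; conditioning on being clear, IV-3 is FF with probability 1/3, Ff with probability 2/3.
III-1 is affected, so III-1 is ff.
Summing over parental genotype combinations, P(offspring is affected) = 2/3·1/2 = 1/3.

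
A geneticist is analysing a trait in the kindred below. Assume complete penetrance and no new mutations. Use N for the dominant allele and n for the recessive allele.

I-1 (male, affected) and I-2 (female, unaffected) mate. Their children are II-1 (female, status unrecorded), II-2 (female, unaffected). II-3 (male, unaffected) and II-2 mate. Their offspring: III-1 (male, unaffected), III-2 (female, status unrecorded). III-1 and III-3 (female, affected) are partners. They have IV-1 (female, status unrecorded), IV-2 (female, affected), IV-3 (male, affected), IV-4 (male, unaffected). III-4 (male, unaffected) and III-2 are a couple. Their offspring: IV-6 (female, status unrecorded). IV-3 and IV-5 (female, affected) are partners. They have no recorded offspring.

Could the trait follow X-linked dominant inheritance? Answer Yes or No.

Under X-linked dominant, II-2 (unaffected, female) cannot arise from I-1 (affected) × I-2 (unaffected).

No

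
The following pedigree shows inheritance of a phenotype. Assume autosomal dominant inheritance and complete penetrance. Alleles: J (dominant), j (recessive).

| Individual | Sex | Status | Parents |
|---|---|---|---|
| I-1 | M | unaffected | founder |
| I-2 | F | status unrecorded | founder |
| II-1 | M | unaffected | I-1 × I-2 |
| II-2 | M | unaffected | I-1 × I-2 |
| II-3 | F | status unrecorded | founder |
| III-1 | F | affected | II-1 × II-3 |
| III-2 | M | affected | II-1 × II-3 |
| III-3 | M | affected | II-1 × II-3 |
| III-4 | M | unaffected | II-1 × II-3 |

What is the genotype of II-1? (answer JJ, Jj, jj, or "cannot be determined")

II-1 is unaffected, so II-1 is jj.

jj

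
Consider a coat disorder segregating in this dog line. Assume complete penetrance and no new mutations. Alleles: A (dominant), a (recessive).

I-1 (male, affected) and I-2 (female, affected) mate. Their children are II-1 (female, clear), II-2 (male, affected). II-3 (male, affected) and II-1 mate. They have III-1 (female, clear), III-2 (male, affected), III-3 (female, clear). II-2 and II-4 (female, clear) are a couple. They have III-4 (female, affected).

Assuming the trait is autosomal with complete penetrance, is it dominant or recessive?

dominant

I-1 and I-2 are both affected yet have a clear child II-1. Under a recessive model two affected parents are homozygous and every child would be affected, so the trait cannot be recessive.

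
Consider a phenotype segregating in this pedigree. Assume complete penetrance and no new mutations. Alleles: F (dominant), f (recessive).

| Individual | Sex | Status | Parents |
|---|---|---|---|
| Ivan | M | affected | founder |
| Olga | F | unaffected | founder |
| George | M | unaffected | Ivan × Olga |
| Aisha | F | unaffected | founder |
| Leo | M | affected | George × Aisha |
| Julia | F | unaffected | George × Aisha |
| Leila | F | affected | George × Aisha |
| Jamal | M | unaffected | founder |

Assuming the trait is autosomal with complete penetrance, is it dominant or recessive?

recessive

George and Aisha are both unaffected yet have an affected child Leo. Under dominance, an affected child requires at least one affected parent, so the trait cannot be dominant.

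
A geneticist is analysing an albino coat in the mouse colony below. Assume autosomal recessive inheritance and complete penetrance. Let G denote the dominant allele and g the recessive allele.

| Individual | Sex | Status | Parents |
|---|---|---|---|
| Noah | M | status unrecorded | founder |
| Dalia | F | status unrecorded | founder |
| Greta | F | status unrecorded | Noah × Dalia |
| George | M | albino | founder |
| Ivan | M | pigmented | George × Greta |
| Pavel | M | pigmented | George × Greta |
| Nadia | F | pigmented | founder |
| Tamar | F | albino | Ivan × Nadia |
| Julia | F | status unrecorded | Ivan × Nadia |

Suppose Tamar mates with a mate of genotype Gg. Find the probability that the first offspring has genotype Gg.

Tamar is albino, so Tamar is gg.
The cross gives 1/2 Gg : 1/2 gg, so P(offspring has genotype Gg) = 1/2.

1/2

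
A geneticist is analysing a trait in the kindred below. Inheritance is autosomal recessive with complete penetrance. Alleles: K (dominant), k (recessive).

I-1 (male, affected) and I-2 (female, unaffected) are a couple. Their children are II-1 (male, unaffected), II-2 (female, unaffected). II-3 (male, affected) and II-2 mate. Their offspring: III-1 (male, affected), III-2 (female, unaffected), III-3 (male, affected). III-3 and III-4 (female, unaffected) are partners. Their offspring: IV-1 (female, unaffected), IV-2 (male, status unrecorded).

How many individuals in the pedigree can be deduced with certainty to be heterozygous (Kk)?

4

Obligate heterozygotes: II-1 is unaffected so carries K and received k from I-1 (kk), so II-1 is Kk; II-2 is unaffected so carries K and received k from I-1 (kk), so II-2 is Kk; III-2 is unaffected so carries K and received k from II-3 (kk), so III-2 is Kk; IV-1 is unaffected so carries K and received k from III-3 (kk), so IV-1 is Kk.
Every other individual is either homozygous by phenotype or has at least one consistent homozygous assignment, so the count is 4.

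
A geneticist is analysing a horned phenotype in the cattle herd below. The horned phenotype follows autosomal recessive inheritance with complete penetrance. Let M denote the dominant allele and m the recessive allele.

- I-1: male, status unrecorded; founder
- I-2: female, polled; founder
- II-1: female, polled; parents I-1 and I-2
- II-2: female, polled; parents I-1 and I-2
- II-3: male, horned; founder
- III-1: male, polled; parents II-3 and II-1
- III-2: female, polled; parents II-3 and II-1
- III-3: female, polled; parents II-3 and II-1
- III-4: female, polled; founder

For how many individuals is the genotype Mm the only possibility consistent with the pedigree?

Obligate heterozygotes: III-1 is polled so carries M and received m from II-3 (mm), so III-1 is Mm; III-2 is polled so carries M and received m from II-3 (mm), so III-2 is Mm; III-3 is polled so carries M and received m from II-3 (mm), so III-3 is Mm.
Every other individual is either homozygous by phenotype or has at least one consistent homozygous assignment, so the count is 3.

3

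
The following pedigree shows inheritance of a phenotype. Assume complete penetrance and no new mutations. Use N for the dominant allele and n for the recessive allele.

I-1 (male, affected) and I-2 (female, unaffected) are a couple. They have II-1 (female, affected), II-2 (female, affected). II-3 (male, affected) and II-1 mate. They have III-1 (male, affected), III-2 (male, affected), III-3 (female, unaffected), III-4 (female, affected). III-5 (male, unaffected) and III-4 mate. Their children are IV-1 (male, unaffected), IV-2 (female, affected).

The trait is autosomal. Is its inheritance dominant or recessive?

II-3 and II-1 are both affected yet have an unaffected child III-3. Under a recessive model two affected parents are homozygous and every child would be affected, so the trait cannot be recessive.

dominant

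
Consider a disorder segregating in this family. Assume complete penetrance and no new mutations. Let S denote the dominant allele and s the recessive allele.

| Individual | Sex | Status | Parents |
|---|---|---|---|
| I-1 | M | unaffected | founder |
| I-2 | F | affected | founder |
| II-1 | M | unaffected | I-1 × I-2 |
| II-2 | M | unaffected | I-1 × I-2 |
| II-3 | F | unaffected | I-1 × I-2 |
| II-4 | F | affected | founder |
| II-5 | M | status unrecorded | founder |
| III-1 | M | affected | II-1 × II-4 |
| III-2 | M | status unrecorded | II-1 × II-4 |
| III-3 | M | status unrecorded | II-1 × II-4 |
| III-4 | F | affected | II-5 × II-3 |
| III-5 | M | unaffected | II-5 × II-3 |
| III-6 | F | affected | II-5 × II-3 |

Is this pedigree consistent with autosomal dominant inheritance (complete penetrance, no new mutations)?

Yes

A consistent assignment under autosomal dominant exists: I-1 ss, I-2 Ss, II-1 ss, II-2 ss, II-3 ss, II-4 SS, II-5 Ss, III-1 Ss, III-2 Ss, III-3 Ss, III-4 Ss, III-5 ss, III-6 Ss.
In this assignment every recorded phenotype matches its genotype and every non-founder's genotype is obtainable from its parents' genotypes, so the pedigree is consistent.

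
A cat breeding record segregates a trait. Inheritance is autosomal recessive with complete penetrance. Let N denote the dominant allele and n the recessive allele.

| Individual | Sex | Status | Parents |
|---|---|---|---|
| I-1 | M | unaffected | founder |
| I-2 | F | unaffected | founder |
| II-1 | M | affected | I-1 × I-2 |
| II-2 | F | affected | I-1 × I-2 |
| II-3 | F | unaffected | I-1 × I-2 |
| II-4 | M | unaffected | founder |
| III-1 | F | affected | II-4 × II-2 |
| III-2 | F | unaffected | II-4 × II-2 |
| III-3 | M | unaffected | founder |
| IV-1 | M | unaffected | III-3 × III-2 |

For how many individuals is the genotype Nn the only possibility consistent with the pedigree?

Obligate heterozygotes: I-1 is unaffected so carries N and passed n to II-1 (nn), so I-1 is Nn; I-2 is unaffected so carries N and passed n to II-1 (nn), so I-2 is Nn; II-4 is unaffected so carries N and passed n to III-1 (nn), so II-4 is Nn; III-2 is unaffected so carries N and received n from II-2 (nn), so III-2 is Nn.
Every other individual is either homozygous by phenotype or has at least one consistent homozygous assignment, so the count is 4.

4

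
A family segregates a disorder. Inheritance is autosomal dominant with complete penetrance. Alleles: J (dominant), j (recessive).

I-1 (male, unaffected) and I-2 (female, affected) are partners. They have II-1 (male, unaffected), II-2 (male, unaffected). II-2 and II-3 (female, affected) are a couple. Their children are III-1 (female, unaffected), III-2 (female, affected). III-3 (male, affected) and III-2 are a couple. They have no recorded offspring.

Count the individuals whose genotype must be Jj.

3

Obligate heterozygotes: I-2 is affected so carries J and passed j to II-1 (jj), so I-2 is Jj; II-3 is affected so carries J and passed j to III-1 (jj), so II-3 is Jj; III-2 is affected so carries J and received j from II-2 (jj), so III-2 is Jj.
Every other individual is either homozygous by phenotype or has at least one consistent homozygous assignment, so the count is 3.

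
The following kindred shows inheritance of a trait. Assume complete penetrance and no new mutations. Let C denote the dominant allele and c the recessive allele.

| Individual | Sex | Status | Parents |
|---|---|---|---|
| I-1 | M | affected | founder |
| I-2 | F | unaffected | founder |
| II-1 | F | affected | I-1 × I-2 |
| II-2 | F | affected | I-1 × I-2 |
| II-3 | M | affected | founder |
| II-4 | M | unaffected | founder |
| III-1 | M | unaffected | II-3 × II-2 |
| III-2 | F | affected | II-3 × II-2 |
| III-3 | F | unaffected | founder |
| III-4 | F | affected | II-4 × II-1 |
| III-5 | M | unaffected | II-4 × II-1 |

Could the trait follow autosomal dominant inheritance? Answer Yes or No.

Yes

A consistent assignment under autosomal dominant exists: I-1 CC, I-2 cc, II-1 Cc, II-2 Cc, II-3 Cc, II-4 cc, III-1 cc, III-2 CC, III-3 cc, III-4 Cc, III-5 cc.
In this assignment every recorded phenotype matches its genotype and every non-founder's genotype is obtainable from its parents' genotypes, so the pedigree is consistent.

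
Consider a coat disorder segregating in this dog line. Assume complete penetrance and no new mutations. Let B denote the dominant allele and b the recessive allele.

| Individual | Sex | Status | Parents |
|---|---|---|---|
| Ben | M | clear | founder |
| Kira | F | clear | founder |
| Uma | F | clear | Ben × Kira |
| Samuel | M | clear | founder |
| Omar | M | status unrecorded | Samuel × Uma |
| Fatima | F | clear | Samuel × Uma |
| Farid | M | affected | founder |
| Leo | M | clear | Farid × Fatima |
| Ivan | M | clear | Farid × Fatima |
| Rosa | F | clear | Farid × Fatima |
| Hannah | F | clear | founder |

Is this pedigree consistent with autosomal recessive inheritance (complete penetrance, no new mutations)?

A consistent assignment under autosomal recessive exists: Ben BB, Kira BB, Uma BB, Samuel BB, Omar BB, Fatima BB, Farid bb, Leo Bb, Ivan Bb, Rosa Bb, Hannah BB.
In this assignment every recorded phenotype matches its genotype and every non-founder's genotype is obtainable from its parents' genotypes, so the pedigree is consistent.

Yes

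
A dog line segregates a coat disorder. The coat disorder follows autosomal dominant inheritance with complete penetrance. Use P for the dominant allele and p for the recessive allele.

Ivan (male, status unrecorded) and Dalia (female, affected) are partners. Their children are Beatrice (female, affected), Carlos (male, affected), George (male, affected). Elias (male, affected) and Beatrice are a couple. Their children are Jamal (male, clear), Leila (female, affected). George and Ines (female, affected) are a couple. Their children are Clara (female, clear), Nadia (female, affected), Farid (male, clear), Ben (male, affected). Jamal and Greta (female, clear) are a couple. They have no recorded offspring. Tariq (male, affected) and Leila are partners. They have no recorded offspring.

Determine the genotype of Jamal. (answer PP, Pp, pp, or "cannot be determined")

Jamal is clear, so Jamal is pp.

pp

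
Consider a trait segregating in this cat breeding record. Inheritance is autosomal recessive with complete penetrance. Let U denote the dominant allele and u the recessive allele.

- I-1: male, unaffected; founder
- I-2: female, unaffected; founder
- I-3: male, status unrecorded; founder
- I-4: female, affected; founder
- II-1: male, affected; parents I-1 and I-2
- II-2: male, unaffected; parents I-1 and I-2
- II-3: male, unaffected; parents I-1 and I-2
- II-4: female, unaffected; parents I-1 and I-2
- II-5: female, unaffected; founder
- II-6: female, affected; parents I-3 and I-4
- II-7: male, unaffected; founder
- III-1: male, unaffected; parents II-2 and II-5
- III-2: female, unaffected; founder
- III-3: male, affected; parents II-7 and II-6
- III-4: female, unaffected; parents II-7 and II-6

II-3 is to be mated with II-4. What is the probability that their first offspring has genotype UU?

I-1 is unaffected so carries U and passed u to II-1 (uu), so I-1 is Uu.
I-2 is unaffected so carries U and passed u to II-1 (uu), so I-2 is Uu.
II-3 is an unaffected offspring of I-1 (Uu) × I-2 (Uu), whose cross gives 1/4 UU : 1/2 Uu : 1/4 uu; conditioning on being unaffected, II-3 is UU with probability 1/3, Uu with probability 2/3.
II-4 is an unaffected offspring of I-1 (Uu) × I-2 (Uu), whose cross gives 1/4 UU : 1/2 Uu : 1/4 uu; conditioning on being unaffected, II-4 is UU with probability 1/3, Uu with probability 2/3.
Summing over parental genotype combinations, P(offspring has genotype UU) = 1/9·1 + 2/9·1/2 + 2/9·1/2 + 4/9·1/4 = 4/9.

4/9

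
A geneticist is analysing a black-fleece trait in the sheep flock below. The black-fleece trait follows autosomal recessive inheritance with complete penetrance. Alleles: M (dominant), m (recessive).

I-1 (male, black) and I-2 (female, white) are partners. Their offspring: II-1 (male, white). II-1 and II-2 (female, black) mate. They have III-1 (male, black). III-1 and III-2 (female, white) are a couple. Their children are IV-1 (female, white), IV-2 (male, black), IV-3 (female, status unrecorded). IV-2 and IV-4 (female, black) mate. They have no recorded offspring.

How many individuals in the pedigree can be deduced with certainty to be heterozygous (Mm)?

Obligate heterozygotes: II-1 is white so carries M and received m from I-1 (mm), so II-1 is Mm; III-2 is white so carries M and passed m to IV-2 (mm), so III-2 is Mm; IV-1 is white so carries M and received m from III-1 (mm), so IV-1 is Mm.
Every other individual is either homozygous by phenotype or has at least one consistent homozygous assignment, so the count is 3.

3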